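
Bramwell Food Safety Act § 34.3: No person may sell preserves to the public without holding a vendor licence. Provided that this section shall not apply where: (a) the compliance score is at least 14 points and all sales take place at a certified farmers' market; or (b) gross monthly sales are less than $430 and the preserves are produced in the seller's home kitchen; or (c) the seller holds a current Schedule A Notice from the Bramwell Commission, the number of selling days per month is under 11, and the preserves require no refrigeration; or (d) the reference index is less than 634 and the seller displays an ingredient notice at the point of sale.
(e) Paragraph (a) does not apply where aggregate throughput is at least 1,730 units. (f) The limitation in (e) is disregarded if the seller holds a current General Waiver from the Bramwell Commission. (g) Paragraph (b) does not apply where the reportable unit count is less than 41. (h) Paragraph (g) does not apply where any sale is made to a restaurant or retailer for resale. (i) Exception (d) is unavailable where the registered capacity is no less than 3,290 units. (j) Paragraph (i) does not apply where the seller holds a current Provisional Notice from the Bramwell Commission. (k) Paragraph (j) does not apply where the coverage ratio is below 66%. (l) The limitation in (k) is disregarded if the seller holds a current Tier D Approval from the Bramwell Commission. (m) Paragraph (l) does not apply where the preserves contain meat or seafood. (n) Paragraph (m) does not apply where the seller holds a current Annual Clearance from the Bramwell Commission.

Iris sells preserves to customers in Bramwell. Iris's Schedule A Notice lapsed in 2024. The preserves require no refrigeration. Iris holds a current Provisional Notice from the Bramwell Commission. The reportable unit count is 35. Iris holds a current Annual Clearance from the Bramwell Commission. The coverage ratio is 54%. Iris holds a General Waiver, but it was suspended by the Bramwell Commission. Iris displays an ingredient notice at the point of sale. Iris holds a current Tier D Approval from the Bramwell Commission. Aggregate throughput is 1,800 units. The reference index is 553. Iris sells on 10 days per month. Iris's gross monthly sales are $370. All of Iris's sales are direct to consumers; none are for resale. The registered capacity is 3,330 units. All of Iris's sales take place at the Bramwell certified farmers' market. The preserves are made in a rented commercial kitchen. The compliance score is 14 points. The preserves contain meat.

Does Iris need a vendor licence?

No — exception (d) applies; Iris is not required to hold a vendor licence.

Exception (a)'s conditions are all satisfied: the compliance score is 14 points, meeting the 14 points threshold; all sales are at a certified farmers' market. But: (e) is engaged — aggregate throughput is 1,800 units, meeting the 1,730 units threshold. (f), which would lift (e), is not engaged — there is no General Waiver in force. (a) is therefore removed.
Exception (b) does not apply: the preserves are made in a commercial kitchen, not a home kitchen.
Exception (c) fails — there is no Schedule A Notice in force.
Exception (d): the reference index is 553, less than the 634 limit; an ingredient notice is displayed — every condition holds. Considering the limiting provisions: (i) would limit (d) — the registered capacity is 3,330 units, meeting the 3,290 units threshold — but (j) sets (i) aside: (j) operates against (i): a current Provisional Notice is held. (k) is engaged (the coverage ratio is 54%, below the 66% limit), but is itself disapplied by (l): (l) operates against (k): a current Tier D Approval is held. (m) would limit (l) — the preserves contain meat — but (n) sets (m) aside: (n) applies — a current Annual Clearance is held. Exception (d) stands.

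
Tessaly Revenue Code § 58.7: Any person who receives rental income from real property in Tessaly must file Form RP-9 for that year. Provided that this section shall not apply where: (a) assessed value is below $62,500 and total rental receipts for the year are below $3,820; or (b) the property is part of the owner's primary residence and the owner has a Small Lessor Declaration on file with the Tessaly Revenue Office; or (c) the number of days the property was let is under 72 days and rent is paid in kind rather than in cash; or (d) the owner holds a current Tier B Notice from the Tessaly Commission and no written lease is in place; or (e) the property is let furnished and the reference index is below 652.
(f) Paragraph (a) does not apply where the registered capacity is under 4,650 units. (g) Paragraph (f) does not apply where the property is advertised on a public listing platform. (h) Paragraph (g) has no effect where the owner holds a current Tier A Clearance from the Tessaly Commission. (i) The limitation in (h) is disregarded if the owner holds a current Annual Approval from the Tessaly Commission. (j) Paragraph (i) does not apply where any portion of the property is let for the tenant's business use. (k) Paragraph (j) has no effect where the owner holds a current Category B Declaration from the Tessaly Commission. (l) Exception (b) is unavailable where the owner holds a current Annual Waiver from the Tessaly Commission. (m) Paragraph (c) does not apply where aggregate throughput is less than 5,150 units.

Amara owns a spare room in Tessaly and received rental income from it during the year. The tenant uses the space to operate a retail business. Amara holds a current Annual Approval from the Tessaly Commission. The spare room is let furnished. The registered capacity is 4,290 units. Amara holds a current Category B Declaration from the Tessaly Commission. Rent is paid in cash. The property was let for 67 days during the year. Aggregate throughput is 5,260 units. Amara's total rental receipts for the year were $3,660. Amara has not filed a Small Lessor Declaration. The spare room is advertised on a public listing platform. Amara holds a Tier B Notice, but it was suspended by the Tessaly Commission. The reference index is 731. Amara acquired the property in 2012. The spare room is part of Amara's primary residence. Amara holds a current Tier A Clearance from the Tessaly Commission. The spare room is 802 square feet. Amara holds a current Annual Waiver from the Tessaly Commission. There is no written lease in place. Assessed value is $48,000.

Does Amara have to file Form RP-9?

Exception (a) is satisfied on its face — assessed value is $48,000, below the $62,500 limit; total rental receipts for the year are $3,660, below the $3,820 limit. Under paragraphs (f)–(k): (f) would limit (a) — the registered capacity is 4,290 units, under the 4,650 units limit — but (g) sets (f) aside: (g) operates against (f): the property is publicly advertised. (h) would limit (g) — a current Tier A Clearance is held — but (i) sets (h) aside: (i) is triggered — a current Annual Approval is held. (j) is engaged (the space is let for business use), but is displaced by (k): (k) operates — a current Category B Declaration is held. (a) remains available.
Exception (b) does not apply: no Small Lessor Declaration is on file.
Exception (c) fails — rent is paid in cash.
Exception (d) requires that the owner holds a current Tier B Notice from the Tessaly Commission; but no current Tier B Notice is held, so (d) is unavailable.
Exception (e) does not apply: the reference index is 731, not below 652.

No — exception (a) applies; Amara is not required to file Form RP-9.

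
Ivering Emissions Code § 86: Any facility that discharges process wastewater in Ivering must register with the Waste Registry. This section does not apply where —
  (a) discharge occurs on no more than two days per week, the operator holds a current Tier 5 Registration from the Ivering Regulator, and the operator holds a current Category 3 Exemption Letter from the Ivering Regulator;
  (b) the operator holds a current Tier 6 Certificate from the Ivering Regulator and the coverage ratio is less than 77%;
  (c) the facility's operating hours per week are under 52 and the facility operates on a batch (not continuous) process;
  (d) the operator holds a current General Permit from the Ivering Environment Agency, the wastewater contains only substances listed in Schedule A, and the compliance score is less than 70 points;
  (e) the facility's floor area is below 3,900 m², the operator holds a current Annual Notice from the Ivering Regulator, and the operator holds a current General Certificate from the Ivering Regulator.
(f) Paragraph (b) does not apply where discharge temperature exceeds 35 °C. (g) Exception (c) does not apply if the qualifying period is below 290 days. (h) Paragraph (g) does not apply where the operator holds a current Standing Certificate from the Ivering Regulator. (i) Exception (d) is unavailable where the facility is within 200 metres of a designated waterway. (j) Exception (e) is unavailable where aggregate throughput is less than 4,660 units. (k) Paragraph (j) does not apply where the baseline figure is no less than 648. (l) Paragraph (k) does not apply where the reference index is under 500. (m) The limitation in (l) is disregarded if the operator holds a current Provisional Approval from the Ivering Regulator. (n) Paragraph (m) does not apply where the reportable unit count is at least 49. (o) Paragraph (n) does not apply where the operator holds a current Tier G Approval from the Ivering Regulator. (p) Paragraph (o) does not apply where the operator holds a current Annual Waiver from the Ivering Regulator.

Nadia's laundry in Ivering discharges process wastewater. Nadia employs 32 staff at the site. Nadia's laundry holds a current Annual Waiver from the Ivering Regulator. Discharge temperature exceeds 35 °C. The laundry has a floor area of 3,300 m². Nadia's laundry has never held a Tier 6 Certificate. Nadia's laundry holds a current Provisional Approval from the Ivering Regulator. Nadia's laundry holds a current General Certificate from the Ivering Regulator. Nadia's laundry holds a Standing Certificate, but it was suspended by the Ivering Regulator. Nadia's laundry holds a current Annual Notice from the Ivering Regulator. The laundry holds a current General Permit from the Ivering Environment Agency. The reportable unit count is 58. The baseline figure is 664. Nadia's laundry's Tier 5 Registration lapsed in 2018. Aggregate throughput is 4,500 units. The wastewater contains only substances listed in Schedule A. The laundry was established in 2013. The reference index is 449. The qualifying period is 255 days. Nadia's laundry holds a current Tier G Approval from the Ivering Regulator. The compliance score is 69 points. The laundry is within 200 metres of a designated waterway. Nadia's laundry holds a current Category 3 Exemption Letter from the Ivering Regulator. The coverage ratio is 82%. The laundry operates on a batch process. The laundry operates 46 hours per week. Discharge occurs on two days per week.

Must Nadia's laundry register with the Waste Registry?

Yes — Nadia's laundry must register with the Waste Registry.

Exception (a) does not apply: the Tier 5 Registration is not current.
Exception (b) fails — no current Tier 6 Certificate is held.
Exception (c) is satisfied on its face — the facility's operating hours per week are 46, under the 52 limit; the facility operates on a batch process. However, paragraphs (g)–(h) must be considered: (g) operates against (c): the qualifying period is 255 days, below the 290 days limit. (h), which would lift (g), does not operate here — there is no Standing Certificate in force. So (c) is unavailable.
All of (d)'s requirements are met (a current General Permit is held; the wastewater is Schedule-A-only; the compliance score is 69 points, less than the 70 points limit). However, paragraph (i) must be considered: (i) operates — the laundry is within 200 m of a designated waterway. Exception (d) does not apply.
Exception (e): the facility's floor area is 3,300 m², below the 3,900 m² limit; a current Annual Notice is held; a current General Certificate is held — every condition holds. Turning to paragraphs (j)–(p): (j) is triggered — aggregate throughput is 4,500 units, less than the 4,660 units limit. (k) is triggered (the baseline figure is 664, meeting the 648 threshold), but yields to (l): (l) operates against (k): the reference index is 449, under the 500 limit. (m) would limit (l) — a current Provisional Approval is held — but (n) sets (m) aside: (n) is engaged — the reportable unit count is 58, meeting the 49 threshold. (o) would limit (n) — a current Tier G Approval is held — but (p) sets (o) aside: (p) is engaged — a current Annual Waiver is held. So (e) is unavailable.
No exception is made out. Nadia's laundry falls within the general rule.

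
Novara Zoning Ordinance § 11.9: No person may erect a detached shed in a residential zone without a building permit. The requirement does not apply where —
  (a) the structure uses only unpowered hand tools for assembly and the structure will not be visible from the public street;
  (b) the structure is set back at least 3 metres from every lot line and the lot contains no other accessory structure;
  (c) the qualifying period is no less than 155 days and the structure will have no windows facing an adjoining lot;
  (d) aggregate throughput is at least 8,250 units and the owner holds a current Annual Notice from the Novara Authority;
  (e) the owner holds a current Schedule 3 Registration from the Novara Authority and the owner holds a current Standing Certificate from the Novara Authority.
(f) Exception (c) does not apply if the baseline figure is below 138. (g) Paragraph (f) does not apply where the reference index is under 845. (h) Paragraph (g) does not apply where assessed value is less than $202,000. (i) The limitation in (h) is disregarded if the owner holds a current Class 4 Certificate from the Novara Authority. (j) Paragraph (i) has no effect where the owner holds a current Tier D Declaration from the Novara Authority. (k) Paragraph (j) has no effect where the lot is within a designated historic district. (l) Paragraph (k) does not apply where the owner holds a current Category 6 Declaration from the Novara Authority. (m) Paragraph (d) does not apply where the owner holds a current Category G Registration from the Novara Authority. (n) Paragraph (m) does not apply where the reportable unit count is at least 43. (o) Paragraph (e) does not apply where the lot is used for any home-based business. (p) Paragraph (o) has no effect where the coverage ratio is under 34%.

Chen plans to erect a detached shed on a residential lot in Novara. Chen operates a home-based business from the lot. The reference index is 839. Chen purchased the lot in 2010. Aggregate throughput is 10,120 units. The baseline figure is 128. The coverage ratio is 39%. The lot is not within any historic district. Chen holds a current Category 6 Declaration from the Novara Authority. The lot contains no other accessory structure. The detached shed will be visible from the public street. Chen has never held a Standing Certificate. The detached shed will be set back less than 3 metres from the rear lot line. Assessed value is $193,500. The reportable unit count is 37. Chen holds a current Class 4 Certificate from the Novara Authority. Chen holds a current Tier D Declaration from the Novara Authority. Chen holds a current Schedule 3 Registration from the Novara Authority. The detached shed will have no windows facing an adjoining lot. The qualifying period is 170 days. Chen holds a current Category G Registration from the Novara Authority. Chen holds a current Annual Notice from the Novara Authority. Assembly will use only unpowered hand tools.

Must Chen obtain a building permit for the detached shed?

Yes — Chen must obtain a building permit.

Exception (a) does not apply: the structure will be visible from the street.
Exception (b) does not apply: the rear setback is under 3 m.
Exception (c) is satisfied on its face — the qualifying period is 170 days, meeting the 155 days threshold; no windows face an adjoining lot. But applying paragraphs (f)–(l): (f) is triggered — the baseline figure is 128, below the 138 limit. (g) applies (the reference index is 839, under the 845 limit), but is displaced by (h): (h) applies — assessed value is $193,500, less than the $202,000 limit. (i) would limit (h) — a current Class 4 Certificate is held — but (j) sets (i) aside: (j) applies — a current Tier D Declaration is held. (k), which would lift (j), is not engaged — the lot is not in a historic district. (c) is therefore removed.
All of (d)'s requirements are met (aggregate throughput is 10,120 units, meeting the 8,250 units threshold; a current Annual Notice is held). Turning to paragraphs (m)–(n): (m) operates — a current Category G Registration is held. (n), which would lift (m), does not operate here — the reportable unit count is 37, short of 43. Exception (d) does not apply.
Exception (e) does not apply: the Standing Certificate is not current.
None of the exceptions is available; § 11.9 applies in full.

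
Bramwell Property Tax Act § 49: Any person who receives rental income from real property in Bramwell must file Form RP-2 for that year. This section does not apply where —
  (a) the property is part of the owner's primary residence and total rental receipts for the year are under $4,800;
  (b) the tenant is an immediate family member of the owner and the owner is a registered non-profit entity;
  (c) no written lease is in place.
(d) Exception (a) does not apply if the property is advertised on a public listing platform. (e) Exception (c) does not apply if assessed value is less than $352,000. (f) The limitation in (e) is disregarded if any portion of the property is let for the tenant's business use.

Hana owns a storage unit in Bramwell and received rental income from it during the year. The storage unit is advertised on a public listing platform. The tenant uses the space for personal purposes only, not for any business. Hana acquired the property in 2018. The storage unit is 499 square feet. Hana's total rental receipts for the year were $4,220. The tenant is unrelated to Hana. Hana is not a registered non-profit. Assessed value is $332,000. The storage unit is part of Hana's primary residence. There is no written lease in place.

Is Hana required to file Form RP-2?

Exception (a)'s conditions are all satisfied: the storage unit is part of the primary residence; total rental receipts for the year are $4,220, under the $4,800 limit. But applying paragraph (d): (d) operates against (a): the property is publicly advertised. So (a) is unavailable.
Exception (b) requires that the tenant is an immediate family member of the owner; but the tenant is unrelated to the owner, so (b) is unavailable.
All of (c)'s requirements are met (there is no written lease). But applying paragraphs (e)–(f): (e) operates against (c): assessed value is $332,000, less than the $352,000 limit. (f), which would lift (e), is not engaged — the space is used for personal purposes only. So (c) is unavailable.
Every exception is unavailable, so the rule governs.

Yes — Hana must file Form RP-2.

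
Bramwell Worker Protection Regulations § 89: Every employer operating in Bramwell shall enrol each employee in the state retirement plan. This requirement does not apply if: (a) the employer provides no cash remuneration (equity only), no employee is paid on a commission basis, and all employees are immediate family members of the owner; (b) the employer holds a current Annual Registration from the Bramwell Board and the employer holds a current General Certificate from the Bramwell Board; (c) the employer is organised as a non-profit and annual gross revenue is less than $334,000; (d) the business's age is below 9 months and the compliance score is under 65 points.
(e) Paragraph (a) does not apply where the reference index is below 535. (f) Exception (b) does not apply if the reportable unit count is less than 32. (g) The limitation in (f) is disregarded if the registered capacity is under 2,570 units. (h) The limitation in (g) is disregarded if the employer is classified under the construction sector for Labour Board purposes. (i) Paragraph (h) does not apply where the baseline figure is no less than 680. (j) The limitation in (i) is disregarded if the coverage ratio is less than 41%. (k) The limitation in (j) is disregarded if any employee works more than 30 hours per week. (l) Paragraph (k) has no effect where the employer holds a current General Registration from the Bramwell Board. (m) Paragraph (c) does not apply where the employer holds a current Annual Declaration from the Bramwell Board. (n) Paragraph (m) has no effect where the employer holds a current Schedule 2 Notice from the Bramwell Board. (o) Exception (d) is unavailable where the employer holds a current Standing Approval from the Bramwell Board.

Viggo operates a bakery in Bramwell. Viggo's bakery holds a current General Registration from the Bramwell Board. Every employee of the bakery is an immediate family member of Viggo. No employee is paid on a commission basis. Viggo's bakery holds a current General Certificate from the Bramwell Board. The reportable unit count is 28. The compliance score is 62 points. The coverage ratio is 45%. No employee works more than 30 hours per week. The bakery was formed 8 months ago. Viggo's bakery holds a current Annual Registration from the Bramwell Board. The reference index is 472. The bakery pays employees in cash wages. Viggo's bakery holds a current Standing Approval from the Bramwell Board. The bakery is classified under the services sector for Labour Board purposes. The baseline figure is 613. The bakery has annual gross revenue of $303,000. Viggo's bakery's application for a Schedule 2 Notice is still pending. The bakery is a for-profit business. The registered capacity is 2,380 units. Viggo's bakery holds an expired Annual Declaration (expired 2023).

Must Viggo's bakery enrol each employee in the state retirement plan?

No — exception (b) applies; Viggo's bakery is not required to enrol each employee in the state retirement plan.

Exception (a) fails — employees are paid cash wages.
Exception (b)'s conditions are all satisfied: a current Annual Registration is held; a current General Certificate is held. Applying paragraphs (f)–(l): (f) operates (the reportable unit count is 28, less than the 32 limit), but yields to (g): (g) operates against (f): the registered capacity is 2,380 units, under the 2,570 units limit. (h), which would lift (g), is not triggered — the bakery is classified under the services sector. So (b) applies.
Exception (c) does not apply: the employer is for-profit.
Exception (d) is satisfied on its face — the business's age is 8 months, below the 9 months limit; the compliance score is 62 points, under the 65 points limit. But applying paragraph (o): (o) operates against (d): a current Standing Approval is held. So (d) is unavailable.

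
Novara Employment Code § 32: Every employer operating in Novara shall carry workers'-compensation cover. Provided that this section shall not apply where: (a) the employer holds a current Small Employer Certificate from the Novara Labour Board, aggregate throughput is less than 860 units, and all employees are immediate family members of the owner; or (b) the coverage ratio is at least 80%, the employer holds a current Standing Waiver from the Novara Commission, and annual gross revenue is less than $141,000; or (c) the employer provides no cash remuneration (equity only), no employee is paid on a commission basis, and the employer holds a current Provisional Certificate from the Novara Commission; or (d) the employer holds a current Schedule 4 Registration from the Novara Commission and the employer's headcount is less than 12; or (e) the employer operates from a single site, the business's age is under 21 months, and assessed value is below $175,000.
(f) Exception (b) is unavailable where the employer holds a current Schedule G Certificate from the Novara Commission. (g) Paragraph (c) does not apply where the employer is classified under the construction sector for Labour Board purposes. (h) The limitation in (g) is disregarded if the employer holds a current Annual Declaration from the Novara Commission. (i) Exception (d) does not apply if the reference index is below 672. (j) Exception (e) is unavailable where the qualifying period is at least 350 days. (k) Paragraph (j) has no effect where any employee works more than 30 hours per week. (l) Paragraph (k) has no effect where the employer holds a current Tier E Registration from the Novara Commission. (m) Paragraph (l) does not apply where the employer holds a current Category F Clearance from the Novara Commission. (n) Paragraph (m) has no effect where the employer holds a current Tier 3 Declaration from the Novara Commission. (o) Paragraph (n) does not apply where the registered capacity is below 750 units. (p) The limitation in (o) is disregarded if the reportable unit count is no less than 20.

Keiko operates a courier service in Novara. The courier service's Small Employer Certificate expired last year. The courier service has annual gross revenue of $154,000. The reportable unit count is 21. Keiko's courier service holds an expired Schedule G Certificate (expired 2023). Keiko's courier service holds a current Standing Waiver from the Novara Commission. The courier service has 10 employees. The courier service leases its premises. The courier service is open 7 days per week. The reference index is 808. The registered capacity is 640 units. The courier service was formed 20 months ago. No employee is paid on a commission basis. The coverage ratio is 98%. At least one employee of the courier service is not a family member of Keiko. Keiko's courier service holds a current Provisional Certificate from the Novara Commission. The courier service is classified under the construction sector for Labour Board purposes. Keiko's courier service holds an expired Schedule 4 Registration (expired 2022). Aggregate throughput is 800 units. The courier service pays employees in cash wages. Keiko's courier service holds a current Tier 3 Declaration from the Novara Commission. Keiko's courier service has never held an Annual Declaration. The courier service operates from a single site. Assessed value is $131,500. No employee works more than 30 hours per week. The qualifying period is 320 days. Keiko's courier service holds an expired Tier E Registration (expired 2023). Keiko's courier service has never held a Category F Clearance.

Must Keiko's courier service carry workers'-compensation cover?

Exception (a) requires that the employer holds a current Small Employer Certificate from the Novara Labour Board; but the Small Employer Certificate has expired, so (a) is unavailable.
Exception (b) fails — annual gross revenue is $154,000, not less than $141,000.
Exception (c) does not apply: employees are paid cash wages.
Exception (d) does not apply: no current Schedule 4 Registration is held.
Exception (e)'s conditions are all satisfied: the employer operates from a single site; the business's age is 20 months, under the 21 months limit; assessed value is $131,500, below the $175,000 limit. Applying paragraphs (j)–(p): (j) is not engaged — the qualifying period is 320 days, short of 350 days. Exception (e) stands.

No — exception (e) applies; Keiko's courier service is not required to carry workers'-compensation cover.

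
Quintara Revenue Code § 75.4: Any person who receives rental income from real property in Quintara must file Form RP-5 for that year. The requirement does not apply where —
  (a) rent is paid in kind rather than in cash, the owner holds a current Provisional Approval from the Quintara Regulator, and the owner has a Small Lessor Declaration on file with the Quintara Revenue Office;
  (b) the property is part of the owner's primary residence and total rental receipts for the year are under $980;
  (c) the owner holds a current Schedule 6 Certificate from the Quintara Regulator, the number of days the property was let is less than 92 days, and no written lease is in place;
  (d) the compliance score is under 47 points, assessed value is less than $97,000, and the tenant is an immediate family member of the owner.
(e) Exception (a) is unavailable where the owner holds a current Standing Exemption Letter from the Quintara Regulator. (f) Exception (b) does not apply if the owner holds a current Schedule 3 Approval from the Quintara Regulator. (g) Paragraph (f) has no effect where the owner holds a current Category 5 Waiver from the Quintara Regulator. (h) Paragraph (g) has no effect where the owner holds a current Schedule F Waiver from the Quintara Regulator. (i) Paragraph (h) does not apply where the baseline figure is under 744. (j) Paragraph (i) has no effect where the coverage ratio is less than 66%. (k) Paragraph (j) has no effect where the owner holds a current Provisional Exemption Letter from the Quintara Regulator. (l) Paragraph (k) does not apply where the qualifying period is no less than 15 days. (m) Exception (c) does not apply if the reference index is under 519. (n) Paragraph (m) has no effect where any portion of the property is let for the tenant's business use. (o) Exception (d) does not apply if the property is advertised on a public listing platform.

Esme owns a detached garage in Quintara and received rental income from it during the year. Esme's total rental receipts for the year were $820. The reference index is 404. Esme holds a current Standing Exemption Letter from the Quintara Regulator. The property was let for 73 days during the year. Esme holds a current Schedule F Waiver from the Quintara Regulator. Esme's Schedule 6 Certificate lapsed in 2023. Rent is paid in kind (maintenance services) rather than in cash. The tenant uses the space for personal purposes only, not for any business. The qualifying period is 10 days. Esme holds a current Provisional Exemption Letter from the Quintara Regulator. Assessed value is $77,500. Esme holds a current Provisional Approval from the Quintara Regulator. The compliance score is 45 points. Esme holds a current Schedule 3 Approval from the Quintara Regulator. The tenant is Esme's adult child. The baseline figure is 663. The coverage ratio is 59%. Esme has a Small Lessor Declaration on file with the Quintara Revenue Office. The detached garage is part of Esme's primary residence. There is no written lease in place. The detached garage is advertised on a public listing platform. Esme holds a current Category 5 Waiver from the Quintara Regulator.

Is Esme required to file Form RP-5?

No — exception (b) applies; Esme is not required to file Form RP-5.

Exception (a) is satisfied on its face — rent is paid in kind; a current Provisional Approval is held; a Small Lessor Declaration is on file. But applying paragraph (e): (e) operates against (a): a current Standing Exemption Letter is held. (a) is therefore removed.
Exception (b)'s conditions are all satisfied: the detached garage is part of the primary residence; total rental receipts for the year are $820, under the $980 limit. As to paragraphs (f)–(l): (f) applies (a current Schedule 3 Approval is held), but is itself disapplied by (g): (g) operates against (f): a current Category 5 Waiver is held. (h) would limit (g) — a current Schedule F Waiver is held — but (i) sets (h) aside: (i) operates against (h): the baseline figure is 663, under the 744 limit. (j) applies (the coverage ratio is 59%, less than the 66% limit), but yields to (k): (k) operates against (j): a current Provisional Exemption Letter is held. (l), which would lift (k), does not operate here — the qualifying period is 10 days, short of 15 days. Exception (b) stands.
Exception (c) does not apply: the Schedule 6 Certificate is not current.
Exception (d) is satisfied on its face — the compliance score is 45 points, under the 47 points limit; assessed value is $77,500, less than the $97,000 limit; the tenant is an immediate family member. But applying paragraph (o): (o) is triggered — the property is publicly advertised. Exception (d) does not apply.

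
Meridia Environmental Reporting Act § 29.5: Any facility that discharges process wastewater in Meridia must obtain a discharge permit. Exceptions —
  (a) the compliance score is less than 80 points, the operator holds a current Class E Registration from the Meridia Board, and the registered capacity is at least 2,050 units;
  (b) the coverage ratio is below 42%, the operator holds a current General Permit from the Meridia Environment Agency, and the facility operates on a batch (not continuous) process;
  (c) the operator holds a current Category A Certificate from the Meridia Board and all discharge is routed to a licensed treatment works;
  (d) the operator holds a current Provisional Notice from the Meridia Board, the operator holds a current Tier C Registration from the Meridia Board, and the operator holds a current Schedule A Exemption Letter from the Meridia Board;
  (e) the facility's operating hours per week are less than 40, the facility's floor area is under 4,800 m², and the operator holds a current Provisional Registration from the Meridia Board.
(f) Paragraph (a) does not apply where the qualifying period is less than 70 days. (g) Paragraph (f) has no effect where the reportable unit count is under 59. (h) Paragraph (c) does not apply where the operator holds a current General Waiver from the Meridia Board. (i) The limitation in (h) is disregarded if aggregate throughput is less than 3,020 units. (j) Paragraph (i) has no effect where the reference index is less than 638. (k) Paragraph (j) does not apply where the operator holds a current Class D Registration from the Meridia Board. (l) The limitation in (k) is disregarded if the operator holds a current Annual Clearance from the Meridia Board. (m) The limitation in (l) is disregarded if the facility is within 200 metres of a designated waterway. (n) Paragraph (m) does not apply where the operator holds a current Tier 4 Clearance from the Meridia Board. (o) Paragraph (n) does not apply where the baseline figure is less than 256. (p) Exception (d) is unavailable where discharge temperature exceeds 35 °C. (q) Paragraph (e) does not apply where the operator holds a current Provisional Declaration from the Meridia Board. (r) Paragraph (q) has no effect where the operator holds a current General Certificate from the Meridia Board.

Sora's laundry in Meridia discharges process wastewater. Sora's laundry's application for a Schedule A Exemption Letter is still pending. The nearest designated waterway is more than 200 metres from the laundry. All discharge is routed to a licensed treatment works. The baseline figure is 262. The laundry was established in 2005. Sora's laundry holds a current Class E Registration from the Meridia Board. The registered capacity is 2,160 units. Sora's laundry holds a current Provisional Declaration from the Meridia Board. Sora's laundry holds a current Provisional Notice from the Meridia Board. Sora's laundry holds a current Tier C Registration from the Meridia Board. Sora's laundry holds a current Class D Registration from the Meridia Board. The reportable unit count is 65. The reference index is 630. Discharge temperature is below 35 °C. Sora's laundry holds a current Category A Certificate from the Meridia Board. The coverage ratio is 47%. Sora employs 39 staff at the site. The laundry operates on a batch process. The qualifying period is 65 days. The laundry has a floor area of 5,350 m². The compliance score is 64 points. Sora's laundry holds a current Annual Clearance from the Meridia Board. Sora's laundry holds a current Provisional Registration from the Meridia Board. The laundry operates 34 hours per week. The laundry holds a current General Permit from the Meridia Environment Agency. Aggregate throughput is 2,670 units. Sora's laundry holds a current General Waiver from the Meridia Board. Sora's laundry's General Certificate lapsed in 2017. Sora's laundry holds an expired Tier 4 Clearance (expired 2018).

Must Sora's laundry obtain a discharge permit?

Yes — Sora's laundry must obtain a discharge permit.

All of (a)'s requirements are met (the compliance score is 64 points, less than the 80 points limit; a current Class E Registration is held; the registered capacity is 2,160 units, meeting the 2,050 units threshold). However, paragraphs (f)–(g) must be considered: (f) operates against (a): the qualifying period is 65 days, less than the 70 days limit. (g), which would lift (f), does not operate here — the reportable unit count is 65, not under 59. So (a) is unavailable.
Exception (b) fails — the coverage ratio is 47%, not below 42%.
Exception (c) is satisfied on its face — a current Category A Certificate is held; discharge is routed to a licensed treatment works. But applying paragraphs (h)–(o): (h) is triggered — a current General Waiver is held. (i) operates (aggregate throughput is 2,670 units, less than the 3,020 units limit), but is overridden by (j): (j) operates against (i): the reference index is 630, less than the 638 limit. (k) applies (a current Class D Registration is held), but is set aside by (l): (l) operates against (k): a current Annual Clearance is held. (m), which would lift (l), is inapplicable — the laundry is more than 200 m from any designated waterway. (c) is therefore removed.
Exception (d) fails — there is no Schedule A Exemption Letter in force.
Exception (e) fails — the facility's floor area is 5,350 m², not under 4,800 m².
No exception displaces § 29.5.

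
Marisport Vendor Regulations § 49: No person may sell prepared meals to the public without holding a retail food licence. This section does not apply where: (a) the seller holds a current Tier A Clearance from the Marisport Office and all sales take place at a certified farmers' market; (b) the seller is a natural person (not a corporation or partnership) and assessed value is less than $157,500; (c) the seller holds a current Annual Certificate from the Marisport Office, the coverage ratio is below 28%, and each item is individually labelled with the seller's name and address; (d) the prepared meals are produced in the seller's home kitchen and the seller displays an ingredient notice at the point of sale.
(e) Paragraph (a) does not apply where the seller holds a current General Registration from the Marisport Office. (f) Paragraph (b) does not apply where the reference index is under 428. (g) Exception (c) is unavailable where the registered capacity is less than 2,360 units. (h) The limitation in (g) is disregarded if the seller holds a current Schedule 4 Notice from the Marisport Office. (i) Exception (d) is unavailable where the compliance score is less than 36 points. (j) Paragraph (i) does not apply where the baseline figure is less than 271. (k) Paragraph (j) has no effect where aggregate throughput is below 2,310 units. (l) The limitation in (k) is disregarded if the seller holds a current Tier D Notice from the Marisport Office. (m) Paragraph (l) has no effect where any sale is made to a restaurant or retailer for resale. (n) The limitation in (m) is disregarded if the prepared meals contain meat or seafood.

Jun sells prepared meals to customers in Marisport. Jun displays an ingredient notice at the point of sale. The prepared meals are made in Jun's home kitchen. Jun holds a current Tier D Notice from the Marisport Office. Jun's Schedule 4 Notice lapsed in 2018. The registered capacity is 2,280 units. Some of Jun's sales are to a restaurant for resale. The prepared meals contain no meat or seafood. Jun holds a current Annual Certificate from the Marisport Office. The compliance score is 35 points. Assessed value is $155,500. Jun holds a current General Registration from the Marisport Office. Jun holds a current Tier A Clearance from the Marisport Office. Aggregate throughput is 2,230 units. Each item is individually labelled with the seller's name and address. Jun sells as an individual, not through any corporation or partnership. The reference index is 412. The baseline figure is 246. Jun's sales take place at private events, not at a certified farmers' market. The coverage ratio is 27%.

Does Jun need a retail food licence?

Exception (a) does not apply: sales are at private events, not a certified farmers' market.
Exception (b) is satisfied on its face — the seller is a natural person; assessed value is $155,500, less than the $157,500 limit. However, paragraph (f) must be considered: (f) operates against (b): the reference index is 412, under the 428 limit. So (b) is unavailable.
Exception (c) is satisfied on its face — a current Annual Certificate is held; the coverage ratio is 27%, below the 28% limit; items are individually labelled. But: (g) operates against (c): the registered capacity is 2,280 units, less than the 2,360 units limit. (h) does not operate here (no current Schedule 4 Notice is held), so (g) stands. (c) is therefore removed.
All of (d)'s requirements are met (the prepared meals are home-kitchen produced; an ingredient notice is displayed). But applying paragraphs (i)–(n): (i) operates against (d): the compliance score is 35 points, less than the 36 points limit. (j) would limit (i) — the baseline figure is 246, less than the 271 limit — but (k) sets (j) aside: (k) operates against (j): aggregate throughput is 2,230 units, below the 2,310 units limit. (l) would limit (k) — a current Tier D Notice is held — but (m) sets (l) aside: (m) operates against (l): some sales are to a restaurant for resale. (n) does not operate here (the prepared meals contain no meat or seafood), so (m) stands. (d) is therefore removed.
No exception displaces § 49.

Yes — Jun must hold a retail food licence.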